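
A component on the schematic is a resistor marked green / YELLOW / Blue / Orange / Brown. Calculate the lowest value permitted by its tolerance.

540540 Ω

Green → 5 (first significant figure)
Yellow → 4 (second significant figure)
Blue → 6 (third significant figure)
Orange → ×10^3 multiplier
Brown → ±1% tolerance
546 × 1000 = 546000 Ω
Lowest = 546000 × (1 − 1/100) = 540540 Ω.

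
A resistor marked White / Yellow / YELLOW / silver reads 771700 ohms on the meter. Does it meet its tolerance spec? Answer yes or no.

no

White → 9 (first significant figure)
Yellow → 4 (second significant figure)
Yellow → ×10^4 multiplier
Silver → ±10% tolerance
94 × 10000 = 940000 Ω
Allowed range: 846000 Ω to 1034000 Ω.
771700 ohms lies outside that range.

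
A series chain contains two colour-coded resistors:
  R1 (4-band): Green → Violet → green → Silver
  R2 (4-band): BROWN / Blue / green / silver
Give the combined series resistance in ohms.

7300000 Ω

R1: green, violet → 57; green ×10^5 → 5700000 Ω.
R2: brown, blue → 16; green ×10^5 → 1600000 Ω.
Series: 5700000 + 1600000 = 7300000 Ω.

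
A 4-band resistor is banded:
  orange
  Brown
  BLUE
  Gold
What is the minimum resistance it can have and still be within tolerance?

Orange → 3 (first significant figure)
Brown → 1 (second significant figure)
Blue → ×10^6 multiplier
Gold → ±5% tolerance
31 × 1000000 = 31000000 Ω
Minimum = 31000000 × (1 − 5/100) = 29450000 Ω.

29450000 Ω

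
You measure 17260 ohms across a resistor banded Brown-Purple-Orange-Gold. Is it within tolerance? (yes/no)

Brown → 1 (first significant figure)
Violet → 7 (second significant figure)
Orange → ×10^3 multiplier
Gold → ±5% tolerance
17 × 1000 = 17000 Ω
Allowed range: 16150 Ω to 17850 Ω.
17260 ohms lies inside that range.

yes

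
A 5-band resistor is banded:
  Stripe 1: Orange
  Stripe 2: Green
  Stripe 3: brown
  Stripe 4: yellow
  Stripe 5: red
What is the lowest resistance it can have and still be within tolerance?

Orange → 3 (first significant figure)
Green → 5 (second significant figure)
Brown → 1 (third significant figure)
Yellow → ×10^4 multiplier
Red → ±2% tolerance
351 × 10000 = 3510000 Ω
Lowest = 3510000 × (1 − 2/100) = 3439800 Ω.

3439800 Ω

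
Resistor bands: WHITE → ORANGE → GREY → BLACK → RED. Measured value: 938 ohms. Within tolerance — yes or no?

White → 9 (first significant figure)
Orange → 3 (second significant figure)
Grey → 8 (third significant figure)
Black → ×1 multiplier
Red → ±2% tolerance
938 × 1 = 938 Ω
Allowed range: 919.24 Ω to 956.76 Ω.
938 ohms lies inside that range.

yes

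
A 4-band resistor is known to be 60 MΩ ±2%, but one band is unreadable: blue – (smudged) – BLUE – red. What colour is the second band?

black

60000000 Ω = 60 × 10^6.
The second band gives digit 0 of the significand, and 0 is black.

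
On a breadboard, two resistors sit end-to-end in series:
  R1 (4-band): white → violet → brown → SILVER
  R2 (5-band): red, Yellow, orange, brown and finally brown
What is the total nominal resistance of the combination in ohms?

3400 Ω

R1: white, violet → 97; brown ×10 → 970 Ω.
R2: red, yellow, orange → 243; brown ×10 → 2430 Ω.
Series: 970 + 2430 = 3400 Ω.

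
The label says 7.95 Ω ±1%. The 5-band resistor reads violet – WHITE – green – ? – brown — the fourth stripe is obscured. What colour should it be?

7.95 Ω = 795 × 10^-2.
The fourth band is the multiplier, 10^-2, which is silver.

silver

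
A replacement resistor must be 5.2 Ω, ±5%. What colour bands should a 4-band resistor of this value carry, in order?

green, red, gold, gold

5.2 Ω = 52 × 10^-1.
5 → green
2 → red
Multiplier 10^-1 → gold.
±5% tolerance → gold.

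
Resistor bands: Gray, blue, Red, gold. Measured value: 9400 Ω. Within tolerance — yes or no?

no

Grey → 8 (first significant figure)
Blue → 6 (second significant figure)
Red → ×10^2 multiplier
Gold → ±5% tolerance
86 × 100 = 8600 Ω
Allowed range: 8170 Ω to 9030 Ω.
9400 Ω lies outside that range.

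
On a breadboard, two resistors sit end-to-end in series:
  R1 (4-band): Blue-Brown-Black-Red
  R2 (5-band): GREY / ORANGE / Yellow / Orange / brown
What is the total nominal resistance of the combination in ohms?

R1: blue, brown → 61; black ×1 → 61 Ω.
R2: grey, orange, yellow → 834; orange ×10^3 → 834000 Ω.
Series: 61 + 834000 = 834061 Ω.

834061 Ω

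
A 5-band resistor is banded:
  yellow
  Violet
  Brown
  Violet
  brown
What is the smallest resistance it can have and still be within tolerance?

4662900000 Ω

Yellow → 4 (first significant figure)
Violet → 7 (second significant figure)
Brown → 1 (third significant figure)
Violet → ×10^7 multiplier
Brown → ±1% tolerance
471 × 10000000 = 4710000000 Ω
Smallest = 4710000000 × (1 − 1/100) = 4662900000 Ω.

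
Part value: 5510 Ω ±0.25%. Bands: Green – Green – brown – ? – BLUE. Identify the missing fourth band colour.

5510 Ω = 551 × 10^1.
The fourth band is the multiplier, 10^1, which is brown.

brown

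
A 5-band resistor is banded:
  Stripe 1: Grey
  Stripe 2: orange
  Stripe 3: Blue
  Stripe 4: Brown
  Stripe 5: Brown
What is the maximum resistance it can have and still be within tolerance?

8443.6 Ω

Grey → 8 (first significant figure)
Orange → 3 (second significant figure)
Blue → 6 (third significant figure)
Brown → ×10 multiplier
Brown → ±1% tolerance
836 × 10 = 8360 Ω
Maximum = 8360 × (1 + 1/100) = 8443.6 Ω.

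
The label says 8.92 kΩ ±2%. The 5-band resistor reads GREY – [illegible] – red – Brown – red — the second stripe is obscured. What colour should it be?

8920 Ω = 892 × 10^1.
The second band gives digit 9 of the significand, and 9 is white.

white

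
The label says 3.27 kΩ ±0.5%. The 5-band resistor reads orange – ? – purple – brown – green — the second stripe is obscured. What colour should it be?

red

3270 Ω = 327 × 10^1.
The second band gives digit 2 of the significand, and 2 is red.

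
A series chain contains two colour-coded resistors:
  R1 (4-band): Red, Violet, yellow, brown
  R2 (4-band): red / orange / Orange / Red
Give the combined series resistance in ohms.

293000 Ω

R1: red, violet → 27; yellow ×10^4 → 270000 Ω.
R2: red, orange → 23; orange ×10^3 → 23000 Ω.
Series: 270000 + 23000 = 293000 Ω.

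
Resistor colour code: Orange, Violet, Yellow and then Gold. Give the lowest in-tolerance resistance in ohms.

Orange → 3 (first significant figure)
Violet → 7 (second significant figure)
Yellow → ×10^4 multiplier
Gold → ±5% tolerance
37 × 10000 = 370000 Ω
Lowest = 370000 × (1 − 5/100) = 351500 Ω.

351500 Ω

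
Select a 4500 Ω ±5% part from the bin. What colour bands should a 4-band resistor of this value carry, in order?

yellow, green, red, gold

4500 Ω = 45 × 10^2.
4 → yellow
5 → green
Multiplier 10^2 → red.
±5% tolerance → gold.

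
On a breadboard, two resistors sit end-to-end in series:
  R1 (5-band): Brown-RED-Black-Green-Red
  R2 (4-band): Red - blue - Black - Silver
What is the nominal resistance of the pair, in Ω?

12000026 Ω

R1: brown, red, black → 120; green ×10^5 → 12000000 Ω.
R2: red, blue → 26; black ×1 → 26 Ω.
Series: 12000000 + 26 = 12000026 Ω.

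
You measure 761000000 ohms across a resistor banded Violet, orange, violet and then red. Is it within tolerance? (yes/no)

no

Violet → 7 (first significant figure)
Orange → 3 (second significant figure)
Violet → ×10^7 multiplier
Red → ±2% tolerance
73 × 10000000 = 730000000 Ω
Allowed range: 715400000 Ω to 744600000 Ω.
761000000 ohms lies outside that range.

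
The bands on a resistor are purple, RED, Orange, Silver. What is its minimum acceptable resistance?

64800 Ω

Violet → 7 (first significant figure)
Red → 2 (second significant figure)
Orange → ×10^3 multiplier
Silver → ±10% tolerance
72 × 1000 = 72000 Ω
Minimum = 72000 × (1 − 10/100) = 64800 Ω.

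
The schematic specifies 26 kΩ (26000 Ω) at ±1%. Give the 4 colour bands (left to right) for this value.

red, blue, orange, brown

26000 Ω = 26 × 10^3.
2 → red
6 → blue
Multiplier 10^3 → orange.
±1% tolerance → brown.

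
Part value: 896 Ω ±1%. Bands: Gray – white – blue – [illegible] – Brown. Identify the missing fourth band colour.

black

896 Ω = 896 × 10^0.
The fourth band is the multiplier, 10^0, which is black.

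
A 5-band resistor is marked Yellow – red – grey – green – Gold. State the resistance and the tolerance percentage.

Yellow → 4 (first significant figure)
Red → 2 (second significant figure)
Grey → 8 (third significant figure)
Green → ×10^5 multiplier
Gold → ±5% tolerance
428 × 100000 = 42800000 Ω

42800000 Ω ±5%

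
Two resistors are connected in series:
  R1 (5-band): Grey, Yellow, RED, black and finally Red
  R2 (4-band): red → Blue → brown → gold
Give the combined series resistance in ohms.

R1: grey, yellow, red → 842; black ×1 → 842 Ω.
R2: red, blue → 26; brown ×10 → 260 Ω.
Series: 842 + 260 = 1102 Ω.

1102 Ω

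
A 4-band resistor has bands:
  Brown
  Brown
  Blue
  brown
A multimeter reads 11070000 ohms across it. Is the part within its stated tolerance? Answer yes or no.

Brown → 1 (first significant figure)
Brown → 1 (second significant figure)
Blue → ×10^6 multiplier
Brown → ±1% tolerance
11 × 1000000 = 11000000 Ω
Allowed range: 10890000 Ω to 11110000 Ω.
11070000 ohms lies inside that range.

yes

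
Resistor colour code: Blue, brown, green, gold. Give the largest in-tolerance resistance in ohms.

6405000 Ω

Blue → 6 (first significant figure)
Brown → 1 (second significant figure)
Green → ×10^5 multiplier
Gold → ±5% tolerance
61 × 100000 = 6100000 Ω
Largest = 6100000 × (1 + 5/100) = 6405000 Ω.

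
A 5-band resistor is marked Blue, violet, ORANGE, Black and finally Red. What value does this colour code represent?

Blue → 6 (first significant figure)
Violet → 7 (second significant figure)
Orange → 3 (third significant figure)
Black → ×1 multiplier
673 × 1 = 673 Ω

673 Ω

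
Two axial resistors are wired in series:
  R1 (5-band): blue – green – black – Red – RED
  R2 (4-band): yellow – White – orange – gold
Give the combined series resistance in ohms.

R1: blue, green, black → 650; red ×10^2 → 65000 Ω.
R2: yellow, white → 49; orange ×10^3 → 49000 Ω.
Series: 65000 + 49000 = 114000 Ω.

114000 Ω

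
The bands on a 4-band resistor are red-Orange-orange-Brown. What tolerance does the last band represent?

The last band, brown, is the tolerance band.
Brown corresponds to ±1%.

±1%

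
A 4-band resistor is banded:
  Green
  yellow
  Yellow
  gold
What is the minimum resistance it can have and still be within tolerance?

Green → 5 (first significant figure)
Yellow → 4 (second significant figure)
Yellow → ×10^4 multiplier
Gold → ±5% tolerance
54 × 10000 = 540000 Ω
Minimum = 540000 × (1 − 5/100) = 513000 Ω.

513000 Ω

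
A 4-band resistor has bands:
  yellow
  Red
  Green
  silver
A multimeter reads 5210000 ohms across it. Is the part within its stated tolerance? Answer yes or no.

no

Yellow → 4 (first significant figure)
Red → 2 (second significant figure)
Green → ×10^5 multiplier
Silver → ±10% tolerance
42 × 100000 = 4200000 Ω
Allowed range: 3780000 Ω to 4620000 Ω.
5210000 ohms lies outside that range.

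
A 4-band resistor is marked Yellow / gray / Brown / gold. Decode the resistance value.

Yellow → 4 (first significant figure)
Grey → 8 (second significant figure)
Brown → ×10 multiplier
48 × 10 = 480 Ω

480 Ω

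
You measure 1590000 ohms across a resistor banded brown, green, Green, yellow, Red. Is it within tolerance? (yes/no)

no

Brown → 1 (first significant figure)
Green → 5 (second significant figure)
Green → 5 (third significant figure)
Yellow → ×10^4 multiplier
Red → ±2% tolerance
155 × 10000 = 1550000 Ω
Allowed range: 1519000 Ω to 1581000 Ω.
1590000 ohms lies outside that range.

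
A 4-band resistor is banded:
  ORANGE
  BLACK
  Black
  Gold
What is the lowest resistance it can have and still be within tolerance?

Orange → 3 (first significant figure)
Black → 0 (second significant figure)
Black → ×1 multiplier
Gold → ±5% tolerance
30 × 1 = 30 Ω
Lowest = 30 × (1 − 5/100) = 28.5 Ω.

28.5 Ω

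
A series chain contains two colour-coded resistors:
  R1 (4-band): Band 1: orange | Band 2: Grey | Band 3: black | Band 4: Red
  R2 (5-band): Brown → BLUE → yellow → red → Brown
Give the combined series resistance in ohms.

R1: orange, grey → 38; black ×1 → 38 Ω.
R2: brown, blue, yellow → 164; red ×10^2 → 16400 Ω.
Series: 38 + 16400 = 16438 Ω.

16438 Ω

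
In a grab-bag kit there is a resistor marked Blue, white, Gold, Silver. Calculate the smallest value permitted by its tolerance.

Blue → 6 (first significant figure)
White → 9 (second significant figure)
Gold → ×0.1 multiplier
Silver → ±10% tolerance
69 × 0.1 = 6.9 Ω
Smallest = 6.9 × (1 − 10/100) = 6.21 Ω.

6.21 Ω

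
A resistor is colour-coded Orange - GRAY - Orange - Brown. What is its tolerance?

The last band, brown, is the tolerance band.
Brown corresponds to ±1%.

±1%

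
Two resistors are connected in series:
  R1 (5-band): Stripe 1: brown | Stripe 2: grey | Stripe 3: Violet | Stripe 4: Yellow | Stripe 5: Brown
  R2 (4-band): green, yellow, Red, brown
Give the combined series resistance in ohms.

1875400 Ω

R1: brown, grey, violet → 187; yellow ×10^4 → 1870000 Ω.
R2: green, yellow → 54; red ×10^2 → 5400 Ω.
Series: 1870000 + 5400 = 1875400 Ω.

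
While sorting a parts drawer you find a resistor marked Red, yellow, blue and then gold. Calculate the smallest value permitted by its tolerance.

Red → 2 (first significant figure)
Yellow → 4 (second significant figure)
Blue → ×10^6 multiplier
Gold → ±5% tolerance
24 × 1000000 = 24000000 Ω
Smallest = 24000000 × (1 − 5/100) = 22800000 Ω.

22800000 Ω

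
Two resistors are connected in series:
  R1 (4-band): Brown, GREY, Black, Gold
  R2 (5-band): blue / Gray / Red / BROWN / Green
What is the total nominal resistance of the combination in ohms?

R1: brown, grey → 18; black ×1 → 18 Ω.
R2: blue, grey, red → 682; brown ×10 → 6820 Ω.
Series: 18 + 6820 = 6838 Ω.

6838 Ω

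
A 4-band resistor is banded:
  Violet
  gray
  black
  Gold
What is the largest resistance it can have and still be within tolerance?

81.9 Ω

Violet → 7 (first significant figure)
Grey → 8 (second significant figure)
Black → ×1 multiplier
Gold → ±5% tolerance
78 × 1 = 78 Ω
Largest = 78 × (1 + 5/100) = 81.9 Ω.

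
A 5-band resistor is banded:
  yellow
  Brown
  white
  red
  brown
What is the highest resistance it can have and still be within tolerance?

42319 Ω

Yellow → 4 (first significant figure)
Brown → 1 (second significant figure)
White → 9 (third significant figure)
Red → ×10^2 multiplier
Brown → ±1% tolerance
419 × 100 = 41900 Ω
Highest = 41900 × (1 + 1/100) = 42319 Ω.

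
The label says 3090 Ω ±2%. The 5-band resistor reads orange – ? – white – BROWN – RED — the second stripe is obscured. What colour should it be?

black

3090 Ω = 309 × 10^1.
The second band gives digit 0 of the significand, and 0 is black.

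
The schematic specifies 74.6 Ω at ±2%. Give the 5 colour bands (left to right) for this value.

74.6 Ω = 746 × 10^-1.
7 → violet
4 → yellow
6 → blue
Multiplier 10^-1 → gold.
±2% tolerance → red.

violet, yellow, blue, gold, red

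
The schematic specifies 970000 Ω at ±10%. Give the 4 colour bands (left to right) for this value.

970000 Ω = 97 × 10^4.
9 → white
7 → violet
Multiplier 10^4 → yellow.
±10% tolerance → silver.

white, violet, yellow, silver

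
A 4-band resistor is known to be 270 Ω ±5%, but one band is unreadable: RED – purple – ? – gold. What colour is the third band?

brown

270 Ω = 27 × 10^1.
The third band is the multiplier, 10^1, which is brown.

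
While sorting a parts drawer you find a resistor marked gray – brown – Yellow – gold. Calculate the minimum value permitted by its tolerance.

769500 Ω

Grey → 8 (first significant figure)
Brown → 1 (second significant figure)
Yellow → ×10^4 multiplier
Gold → ±5% tolerance
81 × 10000 = 810000 Ω
Minimum = 810000 × (1 − 5/100) = 769500 Ω.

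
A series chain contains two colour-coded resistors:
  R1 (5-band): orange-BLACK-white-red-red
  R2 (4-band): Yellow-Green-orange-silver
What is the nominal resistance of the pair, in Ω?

R1: orange, black, white → 309; red ×10^2 → 30900 Ω.
R2: yellow, green → 45; orange ×10^3 → 45000 Ω.
Series: 30900 + 45000 = 75900 Ω.

75900 Ω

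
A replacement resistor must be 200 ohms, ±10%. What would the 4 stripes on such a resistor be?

200 Ω = 20 × 10^1.
2 → red
0 → black
Multiplier 10^1 → brown.
±10% tolerance → silver.

red, black, brown, silver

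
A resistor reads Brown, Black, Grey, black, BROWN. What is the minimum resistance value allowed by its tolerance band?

Brown → 1 (first significant figure)
Black → 0 (second significant figure)
Grey → 8 (third significant figure)
Black → ×1 multiplier
Brown → ±1% tolerance
108 × 1 = 108 Ω
Minimum = 108 × (1 − 1/100) = 106.92 Ω.

106.92 Ω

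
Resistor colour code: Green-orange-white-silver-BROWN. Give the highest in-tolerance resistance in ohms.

5.4439 Ω

Green → 5 (first significant figure)
Orange → 3 (second significant figure)
White → 9 (third significant figure)
Silver → ×0.01 multiplier
Brown → ±1% tolerance
539 × 0.01 = 5.39 Ω
Highest = 5.39 × (1 + 1/100) = 5.4439 Ω.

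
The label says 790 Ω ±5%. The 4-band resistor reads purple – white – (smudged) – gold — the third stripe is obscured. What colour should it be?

790 Ω = 79 × 10^1.
The third band is the multiplier, 10^1, which is brown.

brown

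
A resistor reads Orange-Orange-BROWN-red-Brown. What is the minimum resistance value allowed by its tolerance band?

32769 Ω

Orange → 3 (first significant figure)
Orange → 3 (second significant figure)
Brown → 1 (third significant figure)
Red → ×10^2 multiplier
Brown → ±1% tolerance
331 × 100 = 33100 Ω
Minimum = 33100 × (1 − 1/100) = 32769 Ω.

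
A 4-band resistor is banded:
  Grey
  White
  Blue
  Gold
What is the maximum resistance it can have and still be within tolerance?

93450000 Ω

Grey → 8 (first significant figure)
White → 9 (second significant figure)
Blue → ×10^6 multiplier
Gold → ±5% tolerance
89 × 1000000 = 89000000 Ω
Maximum = 89000000 × (1 + 5/100) = 93450000 Ω.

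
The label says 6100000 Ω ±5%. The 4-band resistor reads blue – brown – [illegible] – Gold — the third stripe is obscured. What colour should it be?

6100000 Ω = 61 × 10^5.
The third band is the multiplier, 10^5, which is green.

green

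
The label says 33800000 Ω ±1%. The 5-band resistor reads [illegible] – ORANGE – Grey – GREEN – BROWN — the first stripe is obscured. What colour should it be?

33800000 Ω = 338 × 10^5.
The first band gives digit 3 of the significand, and 3 is orange.

orange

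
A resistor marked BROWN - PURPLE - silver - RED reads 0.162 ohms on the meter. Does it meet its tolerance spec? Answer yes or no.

Brown → 1 (first significant figure)
Violet → 7 (second significant figure)
Silver → ×0.01 multiplier
Red → ±2% tolerance
17 × 0.01 = 0.17 Ω
Allowed range: 0.1666 Ω to 0.1734 Ω.
0.162 ohms lies outside that range.

no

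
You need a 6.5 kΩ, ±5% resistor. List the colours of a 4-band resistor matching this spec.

6500 Ω = 65 × 10^2.
6 → blue
5 → green
Multiplier 10^2 → red.
±5% tolerance → gold.

blue, green, red, gold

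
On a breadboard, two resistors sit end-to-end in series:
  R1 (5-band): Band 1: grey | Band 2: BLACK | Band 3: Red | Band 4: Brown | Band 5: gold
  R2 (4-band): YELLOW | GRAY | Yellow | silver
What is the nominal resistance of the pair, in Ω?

R1: grey, black, red → 802; brown ×10 → 8020 Ω.
R2: yellow, grey → 48; yellow ×10^4 → 480000 Ω.
Series: 8020 + 480000 = 488020 Ω.

488020 Ω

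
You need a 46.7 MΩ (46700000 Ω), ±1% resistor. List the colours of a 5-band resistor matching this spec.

46700000 Ω = 467 × 10^5.
4 → yellow
6 → blue
7 → violet
Multiplier 10^5 → green.
±1% tolerance → brown.

yellow, blue, violet, green, brown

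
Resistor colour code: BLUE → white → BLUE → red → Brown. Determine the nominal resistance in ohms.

Blue → 6 (first significant figure)
White → 9 (second significant figure)
Blue → 6 (third significant figure)
Red → ×10^2 multiplier
696 × 100 = 69600 Ω

69600 Ω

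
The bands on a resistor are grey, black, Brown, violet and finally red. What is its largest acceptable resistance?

Grey → 8 (first significant figure)
Black → 0 (second significant figure)
Brown → 1 (third significant figure)
Violet → ×10^7 multiplier
Red → ±2% tolerance
801 × 10000000 = 8010000000 Ω
Largest = 8010000000 × (1 + 2/100) = 8170200000 Ω.

8170200000 Ω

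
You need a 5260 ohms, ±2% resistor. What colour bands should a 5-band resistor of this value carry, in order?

green, red, blue, brown, red

5260 Ω = 526 × 10^1.
5 → green
2 → red
6 → blue
Multiplier 10^1 → brown.
±2% tolerance → red.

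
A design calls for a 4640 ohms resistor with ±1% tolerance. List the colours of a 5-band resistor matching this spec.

4640 Ω = 464 × 10^1.
4 → yellow
6 → blue
4 → yellow
Multiplier 10^1 → brown.
±1% tolerance → brown.

yellow, blue, yellow, brown, brown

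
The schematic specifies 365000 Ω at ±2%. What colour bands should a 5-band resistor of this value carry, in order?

orange, blue, green, orange, red

365000 Ω = 365 × 10^3.
3 → orange
6 → blue
5 → green
Multiplier 10^3 → orange.
±2% tolerance → red.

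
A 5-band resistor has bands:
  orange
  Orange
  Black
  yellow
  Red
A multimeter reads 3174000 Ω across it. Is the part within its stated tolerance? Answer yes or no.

no

Orange → 3 (first significant figure)
Orange → 3 (second significant figure)
Black → 0 (third significant figure)
Yellow → ×10^4 multiplier
Red → ±2% tolerance
330 × 10000 = 3300000 Ω
Allowed range: 3234000 Ω to 3366000 Ω.
3174000 Ω lies outside that range.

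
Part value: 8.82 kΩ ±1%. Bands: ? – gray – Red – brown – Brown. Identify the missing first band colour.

grey

8820 Ω = 882 × 10^1.
The first band gives digit 8 of the significand, and 8 is grey.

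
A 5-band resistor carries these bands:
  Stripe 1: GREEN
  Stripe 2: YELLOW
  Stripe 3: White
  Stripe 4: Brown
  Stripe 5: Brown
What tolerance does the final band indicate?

±1%

The last band, brown, is the tolerance band.
Brown corresponds to ±1%.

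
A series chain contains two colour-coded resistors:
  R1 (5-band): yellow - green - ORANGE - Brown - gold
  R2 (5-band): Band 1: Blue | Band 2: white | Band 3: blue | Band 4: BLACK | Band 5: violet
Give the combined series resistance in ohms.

5226 Ω

R1: yellow, green, orange → 453; brown ×10 → 4530 Ω.
R2: blue, white, blue → 696; black ×1 → 696 Ω.
Series: 4530 + 696 = 5226 Ω.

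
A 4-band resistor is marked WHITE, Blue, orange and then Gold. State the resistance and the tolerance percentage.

96000 Ω ±5%

White → 9 (first significant figure)
Blue → 6 (second significant figure)
Orange → ×10^3 multiplier
Gold → ±5% tolerance
96 × 1000 = 96000 Ω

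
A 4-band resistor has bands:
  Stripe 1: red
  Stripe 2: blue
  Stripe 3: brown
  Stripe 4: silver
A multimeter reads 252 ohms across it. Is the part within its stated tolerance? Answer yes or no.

Red → 2 (first significant figure)
Blue → 6 (second significant figure)
Brown → ×10 multiplier
Silver → ±10% tolerance
26 × 10 = 260 Ω
Allowed range: 234 Ω to 286 Ω.
252 ohms lies inside that range.

yes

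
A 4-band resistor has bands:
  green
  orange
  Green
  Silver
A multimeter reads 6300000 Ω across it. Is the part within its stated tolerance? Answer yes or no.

no

Green → 5 (first significant figure)
Orange → 3 (second significant figure)
Green → ×10^5 multiplier
Silver → ±10% tolerance
53 × 100000 = 5300000 Ω
Allowed range: 4770000 Ω to 5830000 Ω.
6300000 Ω lies outside that range.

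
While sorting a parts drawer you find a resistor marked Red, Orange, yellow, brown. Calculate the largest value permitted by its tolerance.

Red → 2 (first significant figure)
Orange → 3 (second significant figure)
Yellow → ×10^4 multiplier
Brown → ±1% tolerance
23 × 10000 = 230000 Ω
Largest = 230000 × (1 + 1/100) = 232300 Ω.

232300 Ω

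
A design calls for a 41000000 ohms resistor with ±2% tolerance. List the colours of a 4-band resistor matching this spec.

yellow, brown, blue, red

41000000 Ω = 41 × 10^6.
4 → yellow
1 → brown
Multiplier 10^6 → blue.
±2% tolerance → red.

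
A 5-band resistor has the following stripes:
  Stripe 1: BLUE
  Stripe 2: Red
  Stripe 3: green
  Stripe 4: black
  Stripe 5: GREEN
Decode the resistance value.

Blue → 6 (first significant figure)
Red → 2 (second significant figure)
Green → 5 (third significant figure)
Black → ×1 multiplier
625 × 1 = 625 Ω

625 Ω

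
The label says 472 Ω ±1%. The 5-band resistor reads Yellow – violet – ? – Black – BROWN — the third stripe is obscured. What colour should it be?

472 Ω = 472 × 10^0.
The third band gives digit 2 of the significand, and 2 is red.

red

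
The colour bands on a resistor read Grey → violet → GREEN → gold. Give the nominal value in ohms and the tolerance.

Grey → 8 (first significant figure)
Violet → 7 (second significant figure)
Green → ×10^5 multiplier
Gold → ±5% tolerance
87 × 100000 = 8700000 Ω

8700000 Ω ±5%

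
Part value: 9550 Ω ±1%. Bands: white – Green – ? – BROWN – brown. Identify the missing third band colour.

9550 Ω = 955 × 10^1.
The third band gives digit 5 of the significand, and 5 is green.

green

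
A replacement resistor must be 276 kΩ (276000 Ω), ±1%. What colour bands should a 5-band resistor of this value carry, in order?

red, violet, blue, orange, brown

276000 Ω = 276 × 10^3.
2 → red
7 → violet
6 → blue
Multiplier 10^3 → orange.
±1% tolerance → brown.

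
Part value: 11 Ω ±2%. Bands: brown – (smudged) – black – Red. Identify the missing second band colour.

11 Ω = 11 × 10^0.
The second band gives digit 1 of the significand, and 1 is brown.

brown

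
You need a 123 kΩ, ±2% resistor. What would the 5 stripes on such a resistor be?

brown, red, orange, orange, red

123000 Ω = 123 × 10^3.
1 → brown
2 → red
3 → orange
Multiplier 10^3 → orange.
±2% tolerance → red.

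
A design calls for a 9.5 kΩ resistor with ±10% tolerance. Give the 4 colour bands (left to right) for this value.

9500 Ω = 95 × 10^2.
9 → white
5 → green
Multiplier 10^2 → red.
±10% tolerance → silver.

white, green, red, silver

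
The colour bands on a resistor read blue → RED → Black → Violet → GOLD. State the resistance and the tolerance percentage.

Blue → 6 (first significant figure)
Red → 2 (second significant figure)
Black → 0 (third significant figure)
Violet → ×10^7 multiplier
Gold → ±5% tolerance
620 × 10000000 = 6200000000 Ω

6200000000 Ω ±5%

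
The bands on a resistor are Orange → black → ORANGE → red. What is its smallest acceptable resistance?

29400 Ω

Orange → 3 (first significant figure)
Black → 0 (second significant figure)
Orange → ×10^3 multiplier
Red → ±2% tolerance
30 × 1000 = 30000 Ω
Smallest = 30000 × (1 − 2/100) = 29400 Ω.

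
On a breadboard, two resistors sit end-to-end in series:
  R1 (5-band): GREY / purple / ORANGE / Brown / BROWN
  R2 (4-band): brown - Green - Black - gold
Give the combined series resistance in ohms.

R1: grey, violet, orange → 873; brown ×10 → 8730 Ω.
R2: brown, green → 15; black ×1 → 15 Ω.
Series: 8730 + 15 = 8745 Ω.

8745 Ω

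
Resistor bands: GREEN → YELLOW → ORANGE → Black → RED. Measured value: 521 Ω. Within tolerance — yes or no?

Green → 5 (first significant figure)
Yellow → 4 (second significant figure)
Orange → 3 (third significant figure)
Black → ×1 multiplier
Red → ±2% tolerance
543 × 1 = 543 Ω
Allowed range: 532.14 Ω to 553.86 Ω.
521 Ω lies outside that range.

no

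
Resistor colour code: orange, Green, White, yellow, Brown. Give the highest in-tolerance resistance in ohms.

3625900 Ω

Orange → 3 (first significant figure)
Green → 5 (second significant figure)
White → 9 (third significant figure)
Yellow → ×10^4 multiplier
Brown → ±1% tolerance
359 × 10000 = 3590000 Ω
Highest = 3590000 × (1 + 1/100) = 3625900 Ω.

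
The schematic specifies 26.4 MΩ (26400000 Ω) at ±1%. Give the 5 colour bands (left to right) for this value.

26400000 Ω = 264 × 10^5.
2 → red
6 → blue
4 → yellow
Multiplier 10^5 → green.
±1% tolerance → brown.

red, blue, yellow, green, brown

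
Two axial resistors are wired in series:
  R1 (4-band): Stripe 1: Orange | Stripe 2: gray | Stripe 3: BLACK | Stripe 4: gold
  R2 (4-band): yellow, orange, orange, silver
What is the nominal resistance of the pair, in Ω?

R1: orange, grey → 38; black ×1 → 38 Ω.
R2: yellow, orange → 43; orange ×10^3 → 43000 Ω.
Series: 38 + 43000 = 43038 Ω.

43038 Ω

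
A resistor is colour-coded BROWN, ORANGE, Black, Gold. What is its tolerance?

The last band, gold, is the tolerance band.
Gold corresponds to ±5%.

±5%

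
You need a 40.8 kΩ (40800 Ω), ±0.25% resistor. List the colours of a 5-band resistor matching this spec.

40800 Ω = 408 × 10^2.
4 → yellow
0 → black
8 → grey
Multiplier 10^2 → red.
±0.25% tolerance → blue.

yellow, black, grey, red, blue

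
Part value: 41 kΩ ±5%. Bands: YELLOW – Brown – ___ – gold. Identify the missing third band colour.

orange

41000 Ω = 41 × 10^3.
The third band is the multiplier, 10^3, which is orange.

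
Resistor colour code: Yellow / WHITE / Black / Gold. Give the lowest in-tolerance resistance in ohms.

46.55 Ω

Yellow → 4 (first significant figure)
White → 9 (second significant figure)
Black → ×1 multiplier
Gold → ±5% tolerance
49 × 1 = 49 Ω
Lowest = 49 × (1 − 5/100) = 46.55 Ω.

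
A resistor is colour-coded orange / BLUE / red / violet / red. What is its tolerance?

The last band, red, is the tolerance band.
Red corresponds to ±2%.

±2%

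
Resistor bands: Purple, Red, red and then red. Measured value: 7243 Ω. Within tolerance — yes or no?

Violet → 7 (first significant figure)
Red → 2 (second significant figure)
Red → ×10^2 multiplier
Red → ±2% tolerance
72 × 100 = 7200 Ω
Allowed range: 7056 Ω to 7344 Ω.
7243 Ω lies inside that range.

yes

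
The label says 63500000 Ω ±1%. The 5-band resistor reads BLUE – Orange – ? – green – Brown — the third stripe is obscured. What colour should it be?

63500000 Ω = 635 × 10^5.
The third band gives digit 5 of the significand, and 5 is green.

green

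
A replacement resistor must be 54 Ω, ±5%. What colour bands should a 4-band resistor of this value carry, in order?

54 Ω = 54 × 10^0.
5 → green
4 → yellow
Multiplier 10^0 → black.
±5% tolerance → gold.

green, yellow, black, gold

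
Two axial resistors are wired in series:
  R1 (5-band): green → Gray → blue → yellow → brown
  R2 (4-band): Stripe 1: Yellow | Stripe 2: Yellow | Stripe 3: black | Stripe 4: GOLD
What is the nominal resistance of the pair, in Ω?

5860044 Ω

R1: green, grey, blue → 586; yellow ×10^4 → 5860000 Ω.
R2: yellow, yellow → 44; black ×1 → 44 Ω.
Series: 5860000 + 44 = 5860044 Ω.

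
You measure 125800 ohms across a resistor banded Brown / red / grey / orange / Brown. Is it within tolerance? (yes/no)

no

Brown → 1 (first significant figure)
Red → 2 (second significant figure)
Grey → 8 (third significant figure)
Orange → ×10^3 multiplier
Brown → ±1% tolerance
128 × 1000 = 128000 Ω
Allowed range: 126720 Ω to 129280 Ω.
125800 ohms lies outside that range.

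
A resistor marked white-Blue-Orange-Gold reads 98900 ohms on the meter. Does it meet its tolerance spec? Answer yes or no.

yes

White → 9 (first significant figure)
Blue → 6 (second significant figure)
Orange → ×10^3 multiplier
Gold → ±5% tolerance
96 × 1000 = 96000 Ω
Allowed range: 91200 Ω to 100800 Ω.
98900 ohms lies inside that range.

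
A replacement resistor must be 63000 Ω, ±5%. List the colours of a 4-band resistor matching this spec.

63000 Ω = 63 × 10^3.
6 → blue
3 → orange
Multiplier 10^3 → orange.
±5% tolerance → gold.

blue, orange, orange, gold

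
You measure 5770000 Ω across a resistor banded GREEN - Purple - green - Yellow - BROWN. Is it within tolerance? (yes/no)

Green → 5 (first significant figure)
Violet → 7 (second significant figure)
Green → 5 (third significant figure)
Yellow → ×10^4 multiplier
Brown → ±1% tolerance
575 × 10000 = 5750000 Ω
Allowed range: 5692500 Ω to 5807500 Ω.
5770000 Ω lies inside that range.

yes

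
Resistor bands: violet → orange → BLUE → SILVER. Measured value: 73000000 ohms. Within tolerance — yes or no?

Violet → 7 (first significant figure)
Orange → 3 (second significant figure)
Blue → ×10^6 multiplier
Silver → ±10% tolerance
73 × 1000000 = 73000000 Ω
Allowed range: 65700000 Ω to 80300000 Ω.
73000000 ohms lies inside that range.

yes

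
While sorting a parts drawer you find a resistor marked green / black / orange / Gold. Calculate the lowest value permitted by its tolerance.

47500 Ω

Green → 5 (first significant figure)
Black → 0 (second significant figure)
Orange → ×10^3 multiplier
Gold → ±5% tolerance
50 × 1000 = 50000 Ω
Lowest = 50000 × (1 − 5/100) = 47500 Ω.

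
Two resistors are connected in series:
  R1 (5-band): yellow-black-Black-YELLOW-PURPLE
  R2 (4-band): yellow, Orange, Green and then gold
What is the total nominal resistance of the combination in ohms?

R1: yellow, black, black → 400; yellow ×10^4 → 4000000 Ω.
R2: yellow, orange → 43; green ×10^5 → 4300000 Ω.
Series: 4000000 + 4300000 = 8300000 Ω.

8300000 Ω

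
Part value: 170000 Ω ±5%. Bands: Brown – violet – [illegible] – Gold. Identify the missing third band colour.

170000 Ω = 17 × 10^4.
The third band is the multiplier, 10^4, which is yellow.

yellow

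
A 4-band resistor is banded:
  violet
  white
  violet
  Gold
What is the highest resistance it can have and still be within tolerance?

Violet → 7 (first significant figure)
White → 9 (second significant figure)
Violet → ×10^7 multiplier
Gold → ±5% tolerance
79 × 10000000 = 790000000 Ω
Highest = 790000000 × (1 + 5/100) = 829500000 Ω.

829500000 Ω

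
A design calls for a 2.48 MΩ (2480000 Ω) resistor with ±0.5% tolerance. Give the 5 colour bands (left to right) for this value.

red, yellow, grey, yellow, green

2480000 Ω = 248 × 10^4.
2 → red
4 → yellow
8 → grey
Multiplier 10^4 → yellow.
±0.5% tolerance → green.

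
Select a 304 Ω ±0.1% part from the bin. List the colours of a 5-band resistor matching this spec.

304 Ω = 304 × 10^0.
3 → orange
0 → black
4 → yellow
Multiplier 10^0 → black.
±0.1% tolerance → violet.

orange, black, yellow, black, violet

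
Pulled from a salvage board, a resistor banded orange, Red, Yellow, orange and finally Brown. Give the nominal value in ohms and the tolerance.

Orange → 3 (first significant figure)
Red → 2 (second significant figure)
Yellow → 4 (third significant figure)
Orange → ×10^3 multiplier
Brown → ±1% tolerance
324 × 1000 = 324000 Ω

324000 Ω ±1%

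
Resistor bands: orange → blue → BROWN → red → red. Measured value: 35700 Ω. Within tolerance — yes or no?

yes

Orange → 3 (first significant figure)
Blue → 6 (second significant figure)
Brown → 1 (third significant figure)
Red → ×10^2 multiplier
Red → ±2% tolerance
361 × 100 = 36100 Ω
Allowed range: 35378 Ω to 36822 Ω.
35700 Ω lies inside that range.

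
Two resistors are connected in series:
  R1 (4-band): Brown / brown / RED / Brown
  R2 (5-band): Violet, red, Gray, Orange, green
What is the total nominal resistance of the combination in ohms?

729100 Ω

R1: brown, brown → 11; red ×10^2 → 1100 Ω.
R2: violet, red, grey → 728; orange ×10^3 → 728000 Ω.
Series: 1100 + 728000 = 729100 Ω.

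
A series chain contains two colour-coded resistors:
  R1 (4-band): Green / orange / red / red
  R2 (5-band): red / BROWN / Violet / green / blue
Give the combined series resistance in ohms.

R1: green, orange → 53; red ×10^2 → 5300 Ω.
R2: red, brown, violet → 217; green ×10^5 → 21700000 Ω.
Series: 5300 + 21700000 = 21705300 Ω.

21705300 Ω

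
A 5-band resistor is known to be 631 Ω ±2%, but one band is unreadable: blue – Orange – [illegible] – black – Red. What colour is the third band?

brown

631 Ω = 631 × 10^0.
The third band gives digit 1 of the significand, and 1 is brown.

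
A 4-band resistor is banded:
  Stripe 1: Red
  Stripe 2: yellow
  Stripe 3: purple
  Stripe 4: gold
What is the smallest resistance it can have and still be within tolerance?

228000000 Ω

Red → 2 (first significant figure)
Yellow → 4 (second significant figure)
Violet → ×10^7 multiplier
Gold → ±5% tolerance
24 × 10000000 = 240000000 Ω
Smallest = 240000000 × (1 − 5/100) = 228000000 Ω.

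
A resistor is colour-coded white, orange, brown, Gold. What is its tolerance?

±5%

The last band, gold, is the tolerance band.
Gold corresponds to ±5%.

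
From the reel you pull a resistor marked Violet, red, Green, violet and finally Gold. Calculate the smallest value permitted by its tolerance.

Violet → 7 (first significant figure)
Red → 2 (second significant figure)
Green → 5 (third significant figure)
Violet → ×10^7 multiplier
Gold → ±5% tolerance
725 × 10000000 = 7250000000 Ω
Smallest = 7250000000 × (1 − 5/100) = 6887500000 Ω.

6887500000 Ω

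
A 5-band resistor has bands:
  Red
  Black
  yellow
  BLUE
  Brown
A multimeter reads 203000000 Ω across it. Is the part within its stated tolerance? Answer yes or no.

yes

Red → 2 (first significant figure)
Black → 0 (second significant figure)
Yellow → 4 (third significant figure)
Blue → ×10^6 multiplier
Brown → ±1% tolerance
204 × 1000000 = 204000000 Ω
Allowed range: 201960000 Ω to 206040000 Ω.
203000000 Ω lies inside that range.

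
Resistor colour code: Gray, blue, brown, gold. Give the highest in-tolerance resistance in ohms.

Grey → 8 (first significant figure)
Blue → 6 (second significant figure)
Brown → ×10 multiplier
Gold → ±5% tolerance
86 × 10 = 860 Ω
Highest = 860 × (1 + 5/100) = 903 Ω.

903 Ω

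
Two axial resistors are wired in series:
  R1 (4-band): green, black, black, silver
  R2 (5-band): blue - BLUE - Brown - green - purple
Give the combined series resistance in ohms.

R1: green, black → 50; black ×1 → 50 Ω.
R2: blue, blue, brown → 661; green ×10^5 → 66100000 Ω.
Series: 50 + 66100000 = 66100050 Ω.

66100050 Ω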